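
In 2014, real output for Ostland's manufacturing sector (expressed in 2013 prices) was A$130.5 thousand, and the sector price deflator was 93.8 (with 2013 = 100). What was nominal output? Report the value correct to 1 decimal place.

Nominal output = Real × (sector price deflator/100) = 130.5 × 0.938 = 122.41.

A$122.4 thousand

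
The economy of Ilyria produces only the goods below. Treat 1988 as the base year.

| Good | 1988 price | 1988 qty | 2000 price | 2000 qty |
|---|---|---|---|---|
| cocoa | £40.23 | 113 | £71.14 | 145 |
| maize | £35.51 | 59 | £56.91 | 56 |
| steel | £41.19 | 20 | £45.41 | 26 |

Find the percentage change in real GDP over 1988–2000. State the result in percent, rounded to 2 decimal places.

Real GDP 1988 = Nominal GDP 1988 = 40.23·113 + 35.51·59 + 41.19·20 = 7464.88.
Real GDP 2000 (at 1988 prices) = 40.23·145 + 35.51·56 + 41.19·26 = 8892.85.
Real growth = 8892.85/7464.88 − 1 = 0.1913.

19.13%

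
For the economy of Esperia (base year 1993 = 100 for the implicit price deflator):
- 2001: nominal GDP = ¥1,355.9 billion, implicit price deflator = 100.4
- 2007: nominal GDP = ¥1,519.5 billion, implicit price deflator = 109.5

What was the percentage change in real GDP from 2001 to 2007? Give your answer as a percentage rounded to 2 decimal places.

Deflate each year: 2001 → 1355.9/1.004 = 1350.50; 2007 → 1519.5/1.095 = 1387.67.
So real GDP changed by 1387.67/1350.50 − 1 = 0.0275, i.e. 2.75%.

2.75%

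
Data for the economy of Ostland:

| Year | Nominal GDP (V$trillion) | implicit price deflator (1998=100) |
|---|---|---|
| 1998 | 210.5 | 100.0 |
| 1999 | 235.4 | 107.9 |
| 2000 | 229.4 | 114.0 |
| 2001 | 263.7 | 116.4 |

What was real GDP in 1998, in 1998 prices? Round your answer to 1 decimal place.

V$210.5 trillion

Real GDP 1998 = 210.5 / 1.000 = 210.50.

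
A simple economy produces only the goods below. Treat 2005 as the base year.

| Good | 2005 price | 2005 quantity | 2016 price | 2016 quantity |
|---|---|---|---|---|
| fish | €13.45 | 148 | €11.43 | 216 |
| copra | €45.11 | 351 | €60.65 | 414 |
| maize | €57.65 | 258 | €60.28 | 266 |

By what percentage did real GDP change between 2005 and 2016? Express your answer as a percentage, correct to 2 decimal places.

12.90%

Real GDP 2005 = Nominal GDP 2005 = 13.45·148 + 45.11·351 + 57.65·258 = 32697.91.
Real GDP 2016 (at 2005 prices) = 13.45·216 + 45.11·414 + 57.65·266 = 36915.64.
Real growth = 36915.64/32697.91 − 1 = 0.1290.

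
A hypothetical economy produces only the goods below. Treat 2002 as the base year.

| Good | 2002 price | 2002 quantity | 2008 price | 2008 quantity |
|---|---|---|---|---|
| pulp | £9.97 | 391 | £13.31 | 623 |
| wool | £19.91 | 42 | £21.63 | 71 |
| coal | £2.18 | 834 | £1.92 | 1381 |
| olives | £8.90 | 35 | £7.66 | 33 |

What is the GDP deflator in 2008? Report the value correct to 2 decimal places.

Nominal GDP 2008 = 13.31·623 + 21.63·71 + 1.92·1381 + 7.66·33 = 12732.16.
Real GDP 2008 (at 2002 prices) = 9.97·623 + 19.91·71 + 2.18·1381 + 8.90·33 = 10929.20.
Deflator = Nominal/Real × 100 = 12732.16/10929.20 × 100 = 116.497.

116.50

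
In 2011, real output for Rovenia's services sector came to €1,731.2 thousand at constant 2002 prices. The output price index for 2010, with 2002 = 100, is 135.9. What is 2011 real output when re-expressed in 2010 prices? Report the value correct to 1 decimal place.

Real output in 2010 prices = Real output in 2002 prices × (P_2010/P_2002) = 1731.2 × 1.359 = 2352.70.

€2,352.7 thousand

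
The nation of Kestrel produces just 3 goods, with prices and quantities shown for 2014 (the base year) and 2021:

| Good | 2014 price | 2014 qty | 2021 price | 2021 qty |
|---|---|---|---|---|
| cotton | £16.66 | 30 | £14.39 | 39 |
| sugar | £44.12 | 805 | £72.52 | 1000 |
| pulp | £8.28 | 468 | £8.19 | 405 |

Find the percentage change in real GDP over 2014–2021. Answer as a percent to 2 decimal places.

Real GDP 2014 = Nominal GDP 2014 = 16.66·30 + 44.12·805 + 8.28·468 = 39891.44.
Real GDP 2021 (at 2014 prices) = 16.66·39 + 44.12·1000 + 8.28·405 = 48123.14.
Real growth = 48123.14/39891.44 − 1 = 0.2064.

20.64%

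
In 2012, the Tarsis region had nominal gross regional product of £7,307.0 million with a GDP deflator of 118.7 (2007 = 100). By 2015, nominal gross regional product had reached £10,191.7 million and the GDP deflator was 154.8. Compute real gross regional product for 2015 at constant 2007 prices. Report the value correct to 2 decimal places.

Real gross regional product = Nominal / (GDP deflator/100) = 10191.7 / 1.548 = 6583.79.

£6,583.79 million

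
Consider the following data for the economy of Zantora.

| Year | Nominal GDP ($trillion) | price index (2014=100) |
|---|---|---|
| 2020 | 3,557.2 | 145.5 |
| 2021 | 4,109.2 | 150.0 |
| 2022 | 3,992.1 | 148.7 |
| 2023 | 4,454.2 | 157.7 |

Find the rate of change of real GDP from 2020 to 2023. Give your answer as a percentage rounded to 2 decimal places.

Real GDP 2020 = 3557.2/1.455 = 2444.81.
Real GDP 2023 = 4454.2/1.577 = 2824.48.
Change = 2824.48/2444.81 − 1 = 0.1553.

15.53%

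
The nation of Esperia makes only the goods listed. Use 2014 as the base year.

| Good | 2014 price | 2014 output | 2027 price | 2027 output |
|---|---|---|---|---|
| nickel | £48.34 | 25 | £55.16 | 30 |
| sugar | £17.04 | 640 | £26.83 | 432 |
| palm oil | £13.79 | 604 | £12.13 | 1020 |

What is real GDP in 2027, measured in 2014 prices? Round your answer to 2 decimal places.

Real GDP 2027 = Σ (p_2014 × q_2027) = 48.34·30 + 17.04·432 + 13.79·1020 = 22877.28.

£22877.28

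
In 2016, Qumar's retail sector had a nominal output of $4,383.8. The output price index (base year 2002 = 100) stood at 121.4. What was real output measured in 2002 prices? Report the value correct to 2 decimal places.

$3,611.04

Real output = Nominal / (output price index/100) = 4383.8 / 1.214 = 3611.04.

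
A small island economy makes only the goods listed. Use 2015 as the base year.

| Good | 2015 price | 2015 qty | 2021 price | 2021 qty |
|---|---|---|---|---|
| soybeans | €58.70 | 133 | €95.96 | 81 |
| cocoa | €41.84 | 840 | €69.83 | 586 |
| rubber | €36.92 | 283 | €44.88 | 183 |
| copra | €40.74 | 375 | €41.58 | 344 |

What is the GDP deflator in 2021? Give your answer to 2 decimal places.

142.29

Nominal GDP 2021 = 95.96·81 + 69.83·586 + 44.88·183 + 41.58·344 = 71209.70.
Real GDP 2021 (at 2015 prices) = 58.70·81 + 41.84·586 + 36.92·183 + 40.74·344 = 50043.86.
Deflator = Nominal/Real × 100 = 71209.70/50043.86 × 100 = 142.295.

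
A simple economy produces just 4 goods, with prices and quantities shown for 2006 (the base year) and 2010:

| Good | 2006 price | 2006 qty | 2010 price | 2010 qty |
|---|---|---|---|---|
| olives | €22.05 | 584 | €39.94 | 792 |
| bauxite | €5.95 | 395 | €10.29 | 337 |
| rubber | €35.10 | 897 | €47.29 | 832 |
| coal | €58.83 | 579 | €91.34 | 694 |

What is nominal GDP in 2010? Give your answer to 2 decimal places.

Nominal GDP 2010 = Σ (p_2010 × q_2010) = 39.94·792 + 10.29·337 + 47.29·832 + 91.34·694 = 137835.45.

€137835.45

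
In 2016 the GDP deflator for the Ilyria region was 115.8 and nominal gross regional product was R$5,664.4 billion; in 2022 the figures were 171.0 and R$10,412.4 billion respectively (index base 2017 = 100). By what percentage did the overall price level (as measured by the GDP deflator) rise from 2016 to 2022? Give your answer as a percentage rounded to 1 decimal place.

47.7%

Price-level change = 171.0 / 115.8 − 1 = 0.4767.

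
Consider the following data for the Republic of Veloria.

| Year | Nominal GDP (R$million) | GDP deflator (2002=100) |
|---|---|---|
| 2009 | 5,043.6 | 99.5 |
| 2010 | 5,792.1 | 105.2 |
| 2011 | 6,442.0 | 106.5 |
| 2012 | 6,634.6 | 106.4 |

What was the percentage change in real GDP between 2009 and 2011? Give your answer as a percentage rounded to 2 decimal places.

Real GDP 2009 = 5043.6/0.995 = 5068.94.
Real GDP 2011 = 6442.0/1.065 = 6048.83.
Change = 6048.83/5068.94 − 1 = 0.1933.

19.33%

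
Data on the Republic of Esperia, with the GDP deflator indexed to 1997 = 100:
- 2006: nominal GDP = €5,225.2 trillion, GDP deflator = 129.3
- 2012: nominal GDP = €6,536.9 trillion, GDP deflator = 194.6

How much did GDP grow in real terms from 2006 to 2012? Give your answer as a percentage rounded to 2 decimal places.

-16.88%

Real GDP 2006 = 5225.2 / 1.293 = 4041.14.
Real GDP 2012 = 6536.9 / 1.946 = 3359.15.
Real growth = 3359.15 / 4041.14 − 1 = -0.1688.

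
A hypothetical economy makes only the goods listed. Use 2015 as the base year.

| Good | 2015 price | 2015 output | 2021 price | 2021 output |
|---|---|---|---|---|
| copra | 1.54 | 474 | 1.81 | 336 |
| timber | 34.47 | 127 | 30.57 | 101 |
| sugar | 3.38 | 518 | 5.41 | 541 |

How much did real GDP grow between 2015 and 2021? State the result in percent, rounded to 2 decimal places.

-15.03%

Real GDP 2015 = Nominal GDP 2015 = 1.54·474 + 34.47·127 + 3.38·518 = 6858.49.
Real GDP 2021 (at 2015 prices) = 1.54·336 + 34.47·101 + 3.38·541 = 5827.49.
Real growth = 5827.49/6858.49 − 1 = -0.1503.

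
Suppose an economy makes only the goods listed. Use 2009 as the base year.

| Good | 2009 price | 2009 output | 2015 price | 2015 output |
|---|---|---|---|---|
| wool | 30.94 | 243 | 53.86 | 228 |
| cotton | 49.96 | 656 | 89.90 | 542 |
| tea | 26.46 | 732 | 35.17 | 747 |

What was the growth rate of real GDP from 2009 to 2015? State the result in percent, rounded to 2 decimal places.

Real GDP 2009 = Nominal GDP 2009 = 30.94·243 + 49.96·656 + 26.46·732 = 59660.90.
Real GDP 2015 (at 2009 prices) = 30.94·228 + 49.96·542 + 26.46·747 = 53898.26.
Real growth = 53898.26/59660.90 − 1 = -0.0966.

-9.66%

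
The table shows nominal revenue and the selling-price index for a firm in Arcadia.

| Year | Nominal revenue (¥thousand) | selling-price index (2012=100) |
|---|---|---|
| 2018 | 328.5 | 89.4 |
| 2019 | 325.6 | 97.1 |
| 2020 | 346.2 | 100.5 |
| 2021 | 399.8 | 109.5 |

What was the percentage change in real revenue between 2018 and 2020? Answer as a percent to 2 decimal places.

Real revenue 2018 = 328.5/0.894 = 367.45.
Real revenue 2020 = 346.2/1.005 = 344.48.
Change = 344.48/367.45 − 1 = -0.0625.

-6.25%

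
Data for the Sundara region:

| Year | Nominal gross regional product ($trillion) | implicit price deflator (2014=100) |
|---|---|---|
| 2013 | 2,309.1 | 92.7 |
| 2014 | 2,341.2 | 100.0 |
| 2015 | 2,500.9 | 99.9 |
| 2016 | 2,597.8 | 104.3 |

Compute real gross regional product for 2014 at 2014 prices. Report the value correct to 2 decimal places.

Real gross regional product 2014 = 2341.2 / 1.000 = 2341.20.

$2,341.20 trillion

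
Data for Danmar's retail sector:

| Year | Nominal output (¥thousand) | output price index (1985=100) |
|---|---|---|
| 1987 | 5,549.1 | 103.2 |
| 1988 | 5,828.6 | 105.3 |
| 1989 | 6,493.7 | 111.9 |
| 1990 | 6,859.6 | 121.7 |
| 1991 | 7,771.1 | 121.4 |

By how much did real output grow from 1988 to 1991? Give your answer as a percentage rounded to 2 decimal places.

Real output 1988 = 5828.6/1.053 = 5535.23.
Real output 1991 = 7771.1/1.214 = 6401.24.
Change = 6401.24/5535.23 − 1 = 0.1565.

15.65%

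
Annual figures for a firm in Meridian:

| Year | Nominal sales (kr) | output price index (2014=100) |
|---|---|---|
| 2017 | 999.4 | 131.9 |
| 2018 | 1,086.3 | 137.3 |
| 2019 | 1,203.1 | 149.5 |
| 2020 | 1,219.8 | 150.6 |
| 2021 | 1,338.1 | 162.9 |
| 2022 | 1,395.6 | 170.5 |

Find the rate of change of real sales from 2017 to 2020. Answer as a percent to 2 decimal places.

6.90%

Real sales 2017 = 999.4/1.319 = 757.70.
Real sales 2020 = 1219.8/1.506 = 809.96.
Change = 809.96/757.70 − 1 = 0.0690.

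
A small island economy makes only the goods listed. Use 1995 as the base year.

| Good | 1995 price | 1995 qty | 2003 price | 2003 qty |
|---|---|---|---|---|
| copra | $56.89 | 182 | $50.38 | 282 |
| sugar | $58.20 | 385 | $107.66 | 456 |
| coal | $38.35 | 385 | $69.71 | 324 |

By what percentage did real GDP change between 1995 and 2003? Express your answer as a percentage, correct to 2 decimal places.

15.74%

Real GDP 1995 = Nominal GDP 1995 = 56.89·182 + 58.20·385 + 38.35·385 = 47525.73.
Real GDP 2003 (at 1995 prices) = 56.89·282 + 58.20·456 + 38.35·324 = 55007.58.
Real growth = 55007.58/47525.73 − 1 = 0.1574.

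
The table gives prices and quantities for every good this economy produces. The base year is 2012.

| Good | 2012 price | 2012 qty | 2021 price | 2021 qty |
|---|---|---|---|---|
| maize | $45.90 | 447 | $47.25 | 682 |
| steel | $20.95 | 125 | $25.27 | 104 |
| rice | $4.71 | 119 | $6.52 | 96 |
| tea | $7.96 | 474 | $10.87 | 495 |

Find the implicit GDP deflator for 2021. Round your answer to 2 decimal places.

Nominal GDP 2021 = 47.25·682 + 25.27·104 + 6.52·96 + 10.87·495 = 40859.15.
Real GDP 2021 (at 2012 prices) = 45.90·682 + 20.95·104 + 4.71·96 + 7.96·495 = 37874.96.
Deflator = Nominal/Real × 100 = 40859.15/37874.96 × 100 = 107.879.

107.88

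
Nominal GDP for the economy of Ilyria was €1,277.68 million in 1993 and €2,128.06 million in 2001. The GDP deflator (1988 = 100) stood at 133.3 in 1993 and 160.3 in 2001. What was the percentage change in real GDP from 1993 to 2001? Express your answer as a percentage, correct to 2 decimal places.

Deflate each year: 1993 → 1277.68/1.333 = 958.50; 2001 → 2128.06/1.603 = 1327.55.
So real GDP changed by 1327.55/958.50 − 1 = 0.3850, i.e. 38.50%.

38.50%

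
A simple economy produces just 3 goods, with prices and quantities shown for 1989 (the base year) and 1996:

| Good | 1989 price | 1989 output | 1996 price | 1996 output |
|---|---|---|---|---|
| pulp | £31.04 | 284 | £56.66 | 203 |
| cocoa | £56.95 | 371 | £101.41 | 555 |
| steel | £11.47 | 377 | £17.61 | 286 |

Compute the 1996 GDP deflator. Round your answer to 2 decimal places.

176.80

Nominal GDP 1996 = 56.66·203 + 101.41·555 + 17.61·286 = 72820.99.
Real GDP 1996 (at 1989 prices) = 31.04·203 + 56.95·555 + 11.47·286 = 41188.79.
Deflator = Nominal/Real × 100 = 72820.99/41188.79 × 100 = 176.798.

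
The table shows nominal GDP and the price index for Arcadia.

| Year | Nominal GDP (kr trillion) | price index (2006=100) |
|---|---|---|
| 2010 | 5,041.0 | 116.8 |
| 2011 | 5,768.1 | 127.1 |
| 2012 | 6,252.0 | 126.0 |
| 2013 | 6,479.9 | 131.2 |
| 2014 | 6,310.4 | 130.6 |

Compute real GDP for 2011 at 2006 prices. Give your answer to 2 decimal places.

Real GDP 2011 = 5768.1 / 1.271 = 4538.24.

kr 4,538.24 trillion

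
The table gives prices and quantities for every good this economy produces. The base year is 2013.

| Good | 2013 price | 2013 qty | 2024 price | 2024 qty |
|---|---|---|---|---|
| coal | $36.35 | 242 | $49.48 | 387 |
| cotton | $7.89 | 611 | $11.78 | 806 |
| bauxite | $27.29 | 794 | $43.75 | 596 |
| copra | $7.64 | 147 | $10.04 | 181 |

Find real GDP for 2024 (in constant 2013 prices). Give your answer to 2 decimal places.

Real GDP 2024 = Σ (p_2013 × q_2024) = 36.35·387 + 7.89·806 + 27.29·596 + 7.64·181 = 38074.47.

$38074.47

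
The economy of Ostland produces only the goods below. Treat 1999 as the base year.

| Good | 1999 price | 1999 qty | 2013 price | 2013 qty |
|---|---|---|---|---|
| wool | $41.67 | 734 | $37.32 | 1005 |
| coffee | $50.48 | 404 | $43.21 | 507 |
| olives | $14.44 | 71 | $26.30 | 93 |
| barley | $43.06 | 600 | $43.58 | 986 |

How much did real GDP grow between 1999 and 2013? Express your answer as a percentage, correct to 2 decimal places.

Real GDP 1999 = Nominal GDP 1999 = 41.67·734 + 50.48·404 + 14.44·71 + 43.06·600 = 77840.94.
Real GDP 2013 (at 1999 prices) = 41.67·1005 + 50.48·507 + 14.44·93 + 43.06·986 = 111271.79.
Real growth = 111271.79/77840.94 − 1 = 0.4295.

42.95%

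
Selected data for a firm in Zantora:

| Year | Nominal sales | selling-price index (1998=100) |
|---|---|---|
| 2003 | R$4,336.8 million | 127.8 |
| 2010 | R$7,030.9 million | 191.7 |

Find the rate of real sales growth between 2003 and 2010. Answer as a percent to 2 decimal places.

8.08%

Real sales 2003 = 4336.8 / 1.278 = 3393.43.
Real sales 2010 = 7030.9 / 1.917 = 3667.66.
Real growth = 3667.66 / 3393.43 − 1 = 0.0808.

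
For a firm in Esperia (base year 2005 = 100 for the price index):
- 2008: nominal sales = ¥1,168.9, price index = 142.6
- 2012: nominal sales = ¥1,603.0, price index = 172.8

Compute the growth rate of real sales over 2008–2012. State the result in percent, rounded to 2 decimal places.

Real sales 2008 = 1168.9 / 1.426 = 819.71.
Real sales 2012 = 1603.0 / 1.728 = 927.66.
Real growth = 927.66 / 819.71 − 1 = 0.1317.

13.17%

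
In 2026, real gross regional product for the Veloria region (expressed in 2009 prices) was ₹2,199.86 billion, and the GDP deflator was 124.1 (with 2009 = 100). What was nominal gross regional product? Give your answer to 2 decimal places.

₹2,730.03 billion

Nominal gross regional product = Real × (GDP deflator/100) = 2199.86 × 1.241 = 2730.03.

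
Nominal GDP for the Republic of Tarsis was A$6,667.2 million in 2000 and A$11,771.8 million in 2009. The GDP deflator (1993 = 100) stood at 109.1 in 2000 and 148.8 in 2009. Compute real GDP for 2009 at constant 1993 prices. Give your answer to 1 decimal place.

Real GDP = Nominal / (GDP deflator/100) = 11771.8 / 1.488 = 7911.16.

A$7,911.2 million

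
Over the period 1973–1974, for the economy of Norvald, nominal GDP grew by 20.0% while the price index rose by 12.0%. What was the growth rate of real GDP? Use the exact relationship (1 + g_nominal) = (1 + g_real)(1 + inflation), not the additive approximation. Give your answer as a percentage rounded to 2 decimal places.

7.14%

(1 + g_nom) = (1 + g_real)(1 + π), so g_real = 1.2000 / 1.1200 − 1 = 0.07143.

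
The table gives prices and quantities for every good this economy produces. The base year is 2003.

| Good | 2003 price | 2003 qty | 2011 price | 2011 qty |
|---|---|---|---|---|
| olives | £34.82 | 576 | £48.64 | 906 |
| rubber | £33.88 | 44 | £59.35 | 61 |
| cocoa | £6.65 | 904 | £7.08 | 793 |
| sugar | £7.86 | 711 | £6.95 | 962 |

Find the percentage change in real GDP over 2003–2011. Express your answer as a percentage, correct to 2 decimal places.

Real GDP 2003 = Nominal GDP 2003 = 34.82·576 + 33.88·44 + 6.65·904 + 7.86·711 = 33147.10.
Real GDP 2011 (at 2003 prices) = 34.82·906 + 33.88·61 + 6.65·793 + 7.86·962 = 46448.37.
Real growth = 46448.37/33147.10 − 1 = 0.4013.

40.13%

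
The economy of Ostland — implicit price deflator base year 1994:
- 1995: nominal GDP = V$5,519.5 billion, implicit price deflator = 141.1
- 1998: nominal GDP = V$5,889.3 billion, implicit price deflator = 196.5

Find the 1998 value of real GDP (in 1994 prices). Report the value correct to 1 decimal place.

Real GDP = Nominal / (implicit price deflator/100) = 5889.3 / 1.965 = 2997.10.

V$2,997.1 billion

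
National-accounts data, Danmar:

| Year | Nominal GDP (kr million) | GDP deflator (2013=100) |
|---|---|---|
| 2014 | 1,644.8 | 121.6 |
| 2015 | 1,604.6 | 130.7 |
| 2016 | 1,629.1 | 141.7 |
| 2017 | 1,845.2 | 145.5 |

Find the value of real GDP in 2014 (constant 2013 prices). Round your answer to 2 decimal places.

Real GDP 2014 = 1644.8 / 1.216 = 1352.63.

kr 1,352.63 million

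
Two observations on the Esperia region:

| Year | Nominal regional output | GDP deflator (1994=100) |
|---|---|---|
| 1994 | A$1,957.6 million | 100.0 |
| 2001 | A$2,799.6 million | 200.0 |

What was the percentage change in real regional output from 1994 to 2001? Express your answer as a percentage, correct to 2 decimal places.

-28.49%

Deflate each year: 1994 → 1957.6/1.000 = 1957.60; 2001 → 2799.6/2.000 = 1399.80.
So real regional output changed by 1399.80/1957.60 − 1 = -0.2849, i.e. -28.49%.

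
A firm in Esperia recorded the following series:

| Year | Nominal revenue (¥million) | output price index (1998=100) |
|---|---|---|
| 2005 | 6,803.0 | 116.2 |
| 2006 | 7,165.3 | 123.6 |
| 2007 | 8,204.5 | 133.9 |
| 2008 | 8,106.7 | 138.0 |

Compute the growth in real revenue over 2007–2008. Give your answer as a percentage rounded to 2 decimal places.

Real revenue 2007 = 8204.5/1.339 = 6127.33.
Real revenue 2008 = 8106.7/1.380 = 5874.42.
Change = 5874.42/6127.33 − 1 = -0.0413.

-4.13%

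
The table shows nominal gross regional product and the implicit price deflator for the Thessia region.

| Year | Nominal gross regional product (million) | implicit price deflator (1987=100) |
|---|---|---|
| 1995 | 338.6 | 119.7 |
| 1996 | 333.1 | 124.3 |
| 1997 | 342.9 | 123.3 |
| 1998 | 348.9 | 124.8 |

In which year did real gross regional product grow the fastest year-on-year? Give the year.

1996: real = 333.1/1.243 = 267.98; growth vs 1995 (282.87) = -5.26%.
1997: real = 342.9/1.233 = 278.10; growth vs 1996 (267.98) = 3.78%.
1998: real = 348.9/1.248 = 279.57; growth vs 1997 (278.10) = 0.53%.

1997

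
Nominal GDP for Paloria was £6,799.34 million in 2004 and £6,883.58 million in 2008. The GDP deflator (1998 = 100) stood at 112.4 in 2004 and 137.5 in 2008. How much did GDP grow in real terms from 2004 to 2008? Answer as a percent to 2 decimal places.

Real GDP 2004 = 6799.34 / 1.124 = 6049.23.
Real GDP 2008 = 6883.58 / 1.375 = 5006.24.
Real growth = 5006.24 / 6049.23 − 1 = -0.1724.

-17.24%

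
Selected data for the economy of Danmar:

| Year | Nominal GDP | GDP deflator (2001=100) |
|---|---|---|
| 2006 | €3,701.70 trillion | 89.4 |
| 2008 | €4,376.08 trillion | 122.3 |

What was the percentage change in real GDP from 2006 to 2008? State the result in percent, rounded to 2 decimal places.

Real GDP 2006 = 3701.70 / 0.894 = 4140.60.
Real GDP 2008 = 4376.08 / 1.223 = 3578.15.
Real growth = 3578.15 / 4140.60 − 1 = -0.1358.

-13.58%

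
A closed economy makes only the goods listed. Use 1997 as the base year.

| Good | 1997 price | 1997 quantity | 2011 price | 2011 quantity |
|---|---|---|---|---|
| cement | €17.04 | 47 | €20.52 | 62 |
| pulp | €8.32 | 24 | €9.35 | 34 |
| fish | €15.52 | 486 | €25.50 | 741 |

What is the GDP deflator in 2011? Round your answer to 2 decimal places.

Nominal GDP 2011 = 20.52·62 + 9.35·34 + 25.50·741 = 20485.64.
Real GDP 2011 (at 1997 prices) = 17.04·62 + 8.32·34 + 15.52·741 = 12839.68.
Deflator = Nominal/Real × 100 = 20485.64/12839.68 × 100 = 159.549.

159.55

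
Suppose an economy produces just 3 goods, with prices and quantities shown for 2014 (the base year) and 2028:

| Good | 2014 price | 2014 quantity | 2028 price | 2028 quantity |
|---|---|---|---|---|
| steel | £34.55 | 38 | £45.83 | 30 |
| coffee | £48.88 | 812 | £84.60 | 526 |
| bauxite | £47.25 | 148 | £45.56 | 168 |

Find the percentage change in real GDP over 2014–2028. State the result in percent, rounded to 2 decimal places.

-27.73%

Real GDP 2014 = Nominal GDP 2014 = 34.55·38 + 48.88·812 + 47.25·148 = 47996.46.
Real GDP 2028 (at 2014 prices) = 34.55·30 + 48.88·526 + 47.25·168 = 34685.38.
Real growth = 34685.38/47996.46 − 1 = -0.2773.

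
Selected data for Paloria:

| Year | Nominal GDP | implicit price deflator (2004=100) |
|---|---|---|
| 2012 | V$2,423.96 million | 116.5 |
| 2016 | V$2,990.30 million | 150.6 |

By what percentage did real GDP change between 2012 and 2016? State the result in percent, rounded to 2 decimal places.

Deflate each year: 2012 → 2423.96/1.165 = 2080.65; 2016 → 2990.30/1.506 = 1985.59.
So real GDP changed by 1985.59/2080.65 − 1 = -0.0457, i.e. -4.57%.

-4.57%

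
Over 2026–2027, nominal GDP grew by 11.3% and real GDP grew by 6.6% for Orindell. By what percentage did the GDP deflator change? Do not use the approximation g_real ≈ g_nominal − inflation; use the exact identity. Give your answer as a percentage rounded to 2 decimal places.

4.41%

(1 + g_nom) = (1 + g_real)(1 + π), so π = 1.1130 / 1.0660 − 1 = 0.04409.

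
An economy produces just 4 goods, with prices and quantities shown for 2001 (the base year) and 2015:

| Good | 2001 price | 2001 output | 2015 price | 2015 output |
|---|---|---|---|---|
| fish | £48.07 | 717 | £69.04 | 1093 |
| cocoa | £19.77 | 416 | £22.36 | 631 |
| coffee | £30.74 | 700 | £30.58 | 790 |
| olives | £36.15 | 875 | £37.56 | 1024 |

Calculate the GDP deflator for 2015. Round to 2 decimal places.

120.48

Nominal GDP 2015 = 69.04·1093 + 22.36·631 + 30.58·790 + 37.56·1024 = 152189.52.
Real GDP 2015 (at 2001 prices) = 48.07·1093 + 19.77·631 + 30.74·790 + 36.15·1024 = 126317.58.
Deflator = Nominal/Real × 100 = 152189.52/126317.58 × 100 = 120.482.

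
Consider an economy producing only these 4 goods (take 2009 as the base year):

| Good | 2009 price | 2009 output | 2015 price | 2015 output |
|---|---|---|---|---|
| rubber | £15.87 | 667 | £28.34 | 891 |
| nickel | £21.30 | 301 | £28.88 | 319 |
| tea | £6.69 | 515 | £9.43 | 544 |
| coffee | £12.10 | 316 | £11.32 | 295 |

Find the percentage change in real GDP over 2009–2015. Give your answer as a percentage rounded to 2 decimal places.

15.98%

Real GDP 2009 = Nominal GDP 2009 = 15.87·667 + 21.30·301 + 6.69·515 + 12.10·316 = 24265.54.
Real GDP 2015 (at 2009 prices) = 15.87·891 + 21.30·319 + 6.69·544 + 12.10·295 = 28143.73.
Real growth = 28143.73/24265.54 − 1 = 0.1598.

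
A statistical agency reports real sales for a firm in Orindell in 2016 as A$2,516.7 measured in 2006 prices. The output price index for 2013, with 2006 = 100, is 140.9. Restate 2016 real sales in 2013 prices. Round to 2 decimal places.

Real sales in 2013 prices = Real sales in 2006 prices × (P_2013/P_2006) = 2516.7 × 1.409 = 3546.03.

A$3,546.03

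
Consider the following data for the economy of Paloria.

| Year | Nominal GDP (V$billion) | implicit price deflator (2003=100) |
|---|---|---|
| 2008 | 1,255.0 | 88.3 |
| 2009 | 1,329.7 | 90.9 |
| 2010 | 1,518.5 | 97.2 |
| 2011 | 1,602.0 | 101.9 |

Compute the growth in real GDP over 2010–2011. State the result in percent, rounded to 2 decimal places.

Real GDP 2010 = 1518.5/0.972 = 1562.24.
Real GDP 2011 = 1602.0/1.019 = 1572.13.
Change = 1572.13/1562.24 − 1 = 0.0063.

0.63%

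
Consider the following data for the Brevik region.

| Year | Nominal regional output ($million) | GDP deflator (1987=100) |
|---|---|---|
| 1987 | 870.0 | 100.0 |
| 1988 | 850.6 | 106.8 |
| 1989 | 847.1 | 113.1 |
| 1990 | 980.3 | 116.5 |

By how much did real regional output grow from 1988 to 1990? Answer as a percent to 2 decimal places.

Real regional output 1988 = 850.6/1.068 = 796.44.
Real regional output 1990 = 980.3/1.165 = 841.46.
Change = 841.46/796.44 − 1 = 0.0565.

5.65%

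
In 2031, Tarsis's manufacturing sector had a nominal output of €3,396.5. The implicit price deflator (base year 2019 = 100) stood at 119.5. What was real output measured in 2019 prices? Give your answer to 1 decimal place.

€2,842.3

Real output = Nominal / (implicit price deflator/100) = 3396.5 / 1.195 = 2842.26.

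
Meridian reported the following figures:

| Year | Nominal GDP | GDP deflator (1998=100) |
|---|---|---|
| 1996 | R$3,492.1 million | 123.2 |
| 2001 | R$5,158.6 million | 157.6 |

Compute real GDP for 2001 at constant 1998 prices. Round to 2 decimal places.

R$3,273.22 million

Real GDP = Nominal / (GDP deflator/100) = 5158.6 / 1.576 = 3273.22.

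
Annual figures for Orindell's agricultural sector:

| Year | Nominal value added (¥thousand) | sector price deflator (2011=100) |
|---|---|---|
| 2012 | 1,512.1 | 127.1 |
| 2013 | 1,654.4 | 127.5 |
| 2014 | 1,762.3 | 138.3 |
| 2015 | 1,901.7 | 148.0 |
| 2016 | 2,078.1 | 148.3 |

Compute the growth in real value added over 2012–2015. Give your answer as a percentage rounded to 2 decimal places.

8.01%

Real value added 2012 = 1512.1/1.271 = 1189.69.
Real value added 2015 = 1901.7/1.480 = 1284.93.
Change = 1284.93/1189.69 − 1 = 0.0801.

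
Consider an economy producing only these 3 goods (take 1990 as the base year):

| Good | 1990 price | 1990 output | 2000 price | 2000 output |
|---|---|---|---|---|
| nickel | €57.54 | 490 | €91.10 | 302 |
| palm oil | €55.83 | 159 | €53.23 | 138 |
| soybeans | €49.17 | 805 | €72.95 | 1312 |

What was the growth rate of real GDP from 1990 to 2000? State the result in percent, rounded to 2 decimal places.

16.88%

Real GDP 1990 = Nominal GDP 1990 = 57.54·490 + 55.83·159 + 49.17·805 = 76653.42.
Real GDP 2000 (at 1990 prices) = 57.54·302 + 55.83·138 + 49.17·1312 = 89592.66.
Real growth = 89592.66/76653.42 − 1 = 0.1688.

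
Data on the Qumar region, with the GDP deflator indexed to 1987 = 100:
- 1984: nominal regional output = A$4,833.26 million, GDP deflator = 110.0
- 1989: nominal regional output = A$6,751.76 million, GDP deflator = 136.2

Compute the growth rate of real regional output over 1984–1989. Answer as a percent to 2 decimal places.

Deflate each year: 1984 → 4833.26/1.100 = 4393.87; 1989 → 6751.76/1.362 = 4957.24.
So real regional output changed by 4957.24/4393.87 − 1 = 0.1282, i.e. 12.82%.

12.82%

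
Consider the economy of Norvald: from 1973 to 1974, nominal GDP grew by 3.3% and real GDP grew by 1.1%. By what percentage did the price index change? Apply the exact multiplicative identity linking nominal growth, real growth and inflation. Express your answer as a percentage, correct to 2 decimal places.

2.18%

(1 + g_nom) = (1 + g_real)(1 + π), so π = 1.0330 / 1.0110 − 1 = 0.02176.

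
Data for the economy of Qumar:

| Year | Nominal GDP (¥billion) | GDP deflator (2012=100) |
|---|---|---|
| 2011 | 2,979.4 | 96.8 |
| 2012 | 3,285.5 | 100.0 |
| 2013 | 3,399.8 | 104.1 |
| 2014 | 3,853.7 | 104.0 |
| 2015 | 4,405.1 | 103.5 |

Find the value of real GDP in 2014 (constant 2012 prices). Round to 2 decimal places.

Real GDP 2014 = 3853.7 / 1.040 = 3705.48.

¥3,705.48 billion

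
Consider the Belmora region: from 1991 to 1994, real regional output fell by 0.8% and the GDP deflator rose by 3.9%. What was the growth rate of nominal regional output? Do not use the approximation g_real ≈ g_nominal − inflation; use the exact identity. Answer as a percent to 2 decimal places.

(1 + g_nom) = (1 + g_real)(1 + π) = 0.9920 × 1.0390 = 1.03069.

3.07%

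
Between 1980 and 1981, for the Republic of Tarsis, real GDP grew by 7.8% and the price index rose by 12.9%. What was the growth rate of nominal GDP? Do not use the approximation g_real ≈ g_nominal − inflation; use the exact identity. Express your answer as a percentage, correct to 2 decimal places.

21.71%

(1 + g_nom) = (1 + g_real)(1 + π) = 1.0780 × 1.1290 = 1.21706.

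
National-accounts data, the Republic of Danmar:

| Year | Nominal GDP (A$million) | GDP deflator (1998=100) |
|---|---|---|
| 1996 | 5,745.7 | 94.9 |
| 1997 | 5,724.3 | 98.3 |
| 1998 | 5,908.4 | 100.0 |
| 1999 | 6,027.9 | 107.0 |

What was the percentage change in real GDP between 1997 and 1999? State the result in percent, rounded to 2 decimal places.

Real GDP 1997 = 5724.3/0.983 = 5823.30.
Real GDP 1999 = 6027.9/1.070 = 5633.55.
Change = 5633.55/5823.30 − 1 = -0.0326.

-3.26%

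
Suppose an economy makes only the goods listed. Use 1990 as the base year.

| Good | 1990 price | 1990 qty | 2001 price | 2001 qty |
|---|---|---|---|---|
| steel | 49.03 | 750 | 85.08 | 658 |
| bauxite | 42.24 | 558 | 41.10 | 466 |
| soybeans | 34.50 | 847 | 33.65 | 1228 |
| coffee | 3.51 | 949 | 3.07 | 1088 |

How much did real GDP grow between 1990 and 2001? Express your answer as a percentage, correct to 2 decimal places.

Real GDP 1990 = Nominal GDP 1990 = 49.03·750 + 42.24·558 + 34.50·847 + 3.51·949 = 92894.91.
Real GDP 2001 (at 1990 prices) = 49.03·658 + 42.24·466 + 34.50·1228 + 3.51·1088 = 98130.46.
Real growth = 98130.46/92894.91 − 1 = 0.0564.

5.64%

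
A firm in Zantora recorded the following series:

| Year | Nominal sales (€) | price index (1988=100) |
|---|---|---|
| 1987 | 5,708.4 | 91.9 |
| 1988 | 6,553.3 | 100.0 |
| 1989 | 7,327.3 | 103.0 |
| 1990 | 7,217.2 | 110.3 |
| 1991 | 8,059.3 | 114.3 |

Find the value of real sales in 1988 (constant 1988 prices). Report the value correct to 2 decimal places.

Real sales 1988 = 6553.3 / 1.000 = 6553.30.

€6,553.30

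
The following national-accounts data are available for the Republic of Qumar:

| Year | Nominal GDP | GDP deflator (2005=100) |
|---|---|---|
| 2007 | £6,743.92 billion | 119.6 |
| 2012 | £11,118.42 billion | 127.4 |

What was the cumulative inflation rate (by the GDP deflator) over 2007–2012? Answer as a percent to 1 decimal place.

Price-level change = 127.4 / 119.6 − 1 = 0.0652.

6.5%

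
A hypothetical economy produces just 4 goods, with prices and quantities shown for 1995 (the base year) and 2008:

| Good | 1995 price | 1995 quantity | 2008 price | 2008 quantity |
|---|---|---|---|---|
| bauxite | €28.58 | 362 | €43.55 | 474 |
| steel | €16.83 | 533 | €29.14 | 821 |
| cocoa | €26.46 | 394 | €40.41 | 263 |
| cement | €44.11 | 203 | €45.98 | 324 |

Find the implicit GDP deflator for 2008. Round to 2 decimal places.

144.18

Nominal GDP 2008 = 43.55·474 + 29.14·821 + 40.41·263 + 45.98·324 = 70091.99.
Real GDP 2008 (at 1995 prices) = 28.58·474 + 16.83·821 + 26.46·263 + 44.11·324 = 48614.97.
Deflator = Nominal/Real × 100 = 70091.99/48614.97 × 100 = 144.178.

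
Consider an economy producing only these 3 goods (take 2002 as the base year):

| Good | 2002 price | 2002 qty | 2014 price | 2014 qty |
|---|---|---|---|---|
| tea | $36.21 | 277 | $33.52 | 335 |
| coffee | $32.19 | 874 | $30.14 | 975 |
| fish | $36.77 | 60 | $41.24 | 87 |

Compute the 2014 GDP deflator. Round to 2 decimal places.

94.62

Nominal GDP 2014 = 33.52·335 + 30.14·975 + 41.24·87 = 44203.58.
Real GDP 2014 (at 2002 prices) = 36.21·335 + 32.19·975 + 36.77·87 = 46714.59.
Deflator = Nominal/Real × 100 = 44203.58/46714.59 × 100 = 94.625.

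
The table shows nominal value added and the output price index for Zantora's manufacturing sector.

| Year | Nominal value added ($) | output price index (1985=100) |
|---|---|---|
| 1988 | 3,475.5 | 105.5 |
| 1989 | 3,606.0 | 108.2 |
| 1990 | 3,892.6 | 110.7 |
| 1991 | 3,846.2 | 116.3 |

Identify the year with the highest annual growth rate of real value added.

1989: real = 3606.0/1.082 = 3332.72; growth vs 1988 (3294.31) = 1.17%.
1990: real = 3892.6/1.107 = 3516.35; growth vs 1989 (3332.72) = 5.51%.
1991: real = 3846.2/1.163 = 3307.14; growth vs 1990 (3516.35) = -5.95%.

1990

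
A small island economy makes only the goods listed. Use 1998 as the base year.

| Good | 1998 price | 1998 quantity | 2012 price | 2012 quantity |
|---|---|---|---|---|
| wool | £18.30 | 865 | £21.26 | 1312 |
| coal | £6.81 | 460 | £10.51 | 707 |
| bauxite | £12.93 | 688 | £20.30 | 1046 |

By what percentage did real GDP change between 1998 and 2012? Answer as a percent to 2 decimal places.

52.02%

Real GDP 1998 = Nominal GDP 1998 = 18.30·865 + 6.81·460 + 12.93·688 = 27857.94.
Real GDP 2012 (at 1998 prices) = 18.30·1312 + 6.81·707 + 12.93·1046 = 42349.05.
Real growth = 42349.05/27857.94 − 1 = 0.5202.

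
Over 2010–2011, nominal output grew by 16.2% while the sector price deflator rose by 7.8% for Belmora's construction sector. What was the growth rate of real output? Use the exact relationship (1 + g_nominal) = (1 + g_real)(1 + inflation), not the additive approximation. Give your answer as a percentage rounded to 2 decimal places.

(1 + g_nom) = (1 + g_real)(1 + π), so g_real = 1.1620 / 1.0780 − 1 = 0.07792.

7.79%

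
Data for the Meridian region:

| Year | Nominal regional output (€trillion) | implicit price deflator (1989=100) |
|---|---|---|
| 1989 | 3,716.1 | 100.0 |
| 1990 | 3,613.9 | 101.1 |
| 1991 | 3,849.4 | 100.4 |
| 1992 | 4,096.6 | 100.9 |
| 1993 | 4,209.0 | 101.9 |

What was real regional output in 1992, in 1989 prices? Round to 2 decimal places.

Real regional output 1992 = 4096.6 / 1.009 = 4060.06.

€4,060.06 trillion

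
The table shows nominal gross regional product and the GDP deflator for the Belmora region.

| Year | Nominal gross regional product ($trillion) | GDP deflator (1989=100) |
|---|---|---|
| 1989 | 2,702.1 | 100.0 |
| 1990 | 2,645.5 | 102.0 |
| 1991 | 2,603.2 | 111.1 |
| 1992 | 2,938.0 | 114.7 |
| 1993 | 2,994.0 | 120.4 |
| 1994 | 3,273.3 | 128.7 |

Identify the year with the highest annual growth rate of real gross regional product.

1992

1990: real = 2645.5/1.020 = 2593.63; growth vs 1989 (2702.10) = -4.01%.
1991: real = 2603.2/1.111 = 2343.11; growth vs 1990 (2593.63) = -9.66%.
1992: real = 2938.0/1.147 = 2561.46; growth vs 1991 (2343.11) = 9.32%.
1993: real = 2994.0/1.204 = 2486.71; growth vs 1992 (2561.46) = -2.92%.
1994: real = 3273.3/1.287 = 2543.36; growth vs 1993 (2486.71) = 2.28%.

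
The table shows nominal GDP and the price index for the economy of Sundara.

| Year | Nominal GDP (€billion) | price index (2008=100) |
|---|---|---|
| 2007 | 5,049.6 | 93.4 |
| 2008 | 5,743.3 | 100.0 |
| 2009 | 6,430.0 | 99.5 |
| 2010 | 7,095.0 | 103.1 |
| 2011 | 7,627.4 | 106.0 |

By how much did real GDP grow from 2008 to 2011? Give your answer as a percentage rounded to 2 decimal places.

Real GDP 2008 = 5743.3/1.000 = 5743.30.
Real GDP 2011 = 7627.4/1.060 = 7195.66.
Change = 7195.66/5743.30 − 1 = 0.2529.

25.29%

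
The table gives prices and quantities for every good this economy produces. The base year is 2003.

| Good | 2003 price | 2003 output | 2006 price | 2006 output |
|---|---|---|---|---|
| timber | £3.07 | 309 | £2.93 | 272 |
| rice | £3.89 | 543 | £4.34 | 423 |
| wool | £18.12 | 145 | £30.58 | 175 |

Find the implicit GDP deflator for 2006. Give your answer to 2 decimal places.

141.28

Nominal GDP 2006 = 2.93·272 + 4.34·423 + 30.58·175 = 7984.28.
Real GDP 2006 (at 2003 prices) = 3.07·272 + 3.89·423 + 18.12·175 = 5651.51.
Deflator = Nominal/Real × 100 = 7984.28/5651.51 × 100 = 141.277.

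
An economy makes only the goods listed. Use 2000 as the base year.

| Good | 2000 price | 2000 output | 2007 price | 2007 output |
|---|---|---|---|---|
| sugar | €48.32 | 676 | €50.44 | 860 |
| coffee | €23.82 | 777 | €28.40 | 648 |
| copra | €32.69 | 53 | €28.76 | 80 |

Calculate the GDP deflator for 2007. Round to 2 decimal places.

107.51

Nominal GDP 2007 = 50.44·860 + 28.40·648 + 28.76·80 = 64082.40.
Real GDP 2007 (at 2000 prices) = 48.32·860 + 23.82·648 + 32.69·80 = 59605.76.
Deflator = Nominal/Real × 100 = 64082.40/59605.76 × 100 = 107.510.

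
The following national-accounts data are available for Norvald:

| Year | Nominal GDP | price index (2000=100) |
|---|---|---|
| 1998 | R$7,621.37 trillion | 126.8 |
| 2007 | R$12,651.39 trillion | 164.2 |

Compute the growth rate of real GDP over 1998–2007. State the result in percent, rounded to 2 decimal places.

28.19%

Real GDP 1998 = 7621.37 / 1.268 = 6010.54.
Real GDP 2007 = 12651.39 / 1.642 = 7704.87.
Real growth = 7704.87 / 6010.54 − 1 = 0.2819.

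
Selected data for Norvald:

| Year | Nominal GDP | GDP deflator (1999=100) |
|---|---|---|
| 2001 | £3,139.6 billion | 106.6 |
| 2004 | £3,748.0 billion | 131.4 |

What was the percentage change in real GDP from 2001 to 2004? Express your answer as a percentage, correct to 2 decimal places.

-3.15%

Real GDP 2001 = 3139.6 / 1.066 = 2945.22.
Real GDP 2004 = 3748.0 / 1.314 = 2852.36.
Real growth = 2852.36 / 2945.22 − 1 = -0.0315.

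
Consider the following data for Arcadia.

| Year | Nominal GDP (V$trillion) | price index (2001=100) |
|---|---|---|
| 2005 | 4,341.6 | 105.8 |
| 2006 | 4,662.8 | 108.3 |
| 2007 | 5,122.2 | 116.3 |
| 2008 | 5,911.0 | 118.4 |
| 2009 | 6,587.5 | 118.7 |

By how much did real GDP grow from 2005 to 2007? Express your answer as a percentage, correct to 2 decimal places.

7.33%

Real GDP 2005 = 4341.6/1.058 = 4103.59.
Real GDP 2007 = 5122.2/1.163 = 4404.30.
Change = 4404.30/4103.59 − 1 = 0.0733.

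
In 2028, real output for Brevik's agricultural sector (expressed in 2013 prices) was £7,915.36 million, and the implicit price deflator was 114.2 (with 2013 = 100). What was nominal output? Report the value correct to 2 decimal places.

Nominal output = Real × (implicit price deflator/100) = 7915.36 × 1.142 = 9039.34.

£9,039.34 million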